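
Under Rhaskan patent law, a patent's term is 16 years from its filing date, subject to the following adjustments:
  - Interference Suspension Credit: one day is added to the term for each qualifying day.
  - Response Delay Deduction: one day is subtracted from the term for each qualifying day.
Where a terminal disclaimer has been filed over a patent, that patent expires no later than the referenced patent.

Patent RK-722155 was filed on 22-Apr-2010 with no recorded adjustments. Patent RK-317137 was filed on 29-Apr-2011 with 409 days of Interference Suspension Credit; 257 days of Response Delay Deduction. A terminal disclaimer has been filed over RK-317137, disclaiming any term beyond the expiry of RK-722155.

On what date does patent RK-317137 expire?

2026-04-22

Natural term of RK-317137:
  Base: filing + 16 years → 29 April 2027.
  Interference Suspension Credit: +409 days → 11 June 2028.
  Response Delay Deduction: −257 days → 28 September 2027.
Expiry of referenced patent RK-722155:
  Base: filing + 16 years → 22 April 2026.
Terminal disclaimer: RK-317137 expires on the earlier of 28 September 2027 and 22 April 2026.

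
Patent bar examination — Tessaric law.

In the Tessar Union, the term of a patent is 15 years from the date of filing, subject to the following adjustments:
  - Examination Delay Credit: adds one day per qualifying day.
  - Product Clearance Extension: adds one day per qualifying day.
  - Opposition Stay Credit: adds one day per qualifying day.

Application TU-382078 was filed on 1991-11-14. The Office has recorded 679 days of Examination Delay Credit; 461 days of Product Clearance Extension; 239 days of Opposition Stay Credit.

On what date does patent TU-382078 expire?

Base term: filing date + 15 years → 14 November 2006.
Examination Delay Credit: +679 days → 23 September 2008.
Product Clearance Extension: +461 days → 28 December 2009.
Opposition Stay Credit: +239 days → 24 August 2010.

August 24, 2010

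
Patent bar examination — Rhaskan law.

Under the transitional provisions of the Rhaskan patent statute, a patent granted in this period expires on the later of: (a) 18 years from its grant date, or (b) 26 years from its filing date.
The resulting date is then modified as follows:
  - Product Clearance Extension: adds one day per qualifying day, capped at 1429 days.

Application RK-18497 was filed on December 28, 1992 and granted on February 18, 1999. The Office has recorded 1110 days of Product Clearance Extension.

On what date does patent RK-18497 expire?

(a) grant + 18 years → 18 February 2017.
(b) filing + 26 years → 28 December 2018.
Later of the two: 28 December 2018.
Product Clearance Extension: 1110 days (within the 1429-day cap) → +1110 days → 11 January 2022.

2022-01-11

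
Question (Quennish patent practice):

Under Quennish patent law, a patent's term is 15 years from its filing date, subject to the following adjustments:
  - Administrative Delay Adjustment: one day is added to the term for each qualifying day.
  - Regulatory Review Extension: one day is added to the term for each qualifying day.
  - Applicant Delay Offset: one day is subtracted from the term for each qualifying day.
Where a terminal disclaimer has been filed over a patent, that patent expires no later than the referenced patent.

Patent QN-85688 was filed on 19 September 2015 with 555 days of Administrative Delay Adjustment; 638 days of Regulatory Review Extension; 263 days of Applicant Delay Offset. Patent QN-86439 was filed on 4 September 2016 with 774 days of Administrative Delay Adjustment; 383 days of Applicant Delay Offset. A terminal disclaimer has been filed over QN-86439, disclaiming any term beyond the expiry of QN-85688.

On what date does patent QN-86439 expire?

Natural term of QN-86439:
  Base: filing + 15 years → 4 September 2031.
  Administrative Delay Adjustment: +774 days → 17 October 2033.
  Applicant Delay Offset: −383 days → 29 September 2032.
Expiry of referenced patent QN-85688:
  Base: filing + 15 years → 19 September 2030.
  Administrative Delay Adjustment: +555 days → 27 March 2032.
  Regulatory Review Extension: +638 days → 25 December 2033.
  Applicant Delay Offset: −263 days → 6 April 2033.
Terminal disclaimer: QN-86439 expires on the earlier of 29 September 2032 and 6 April 2033.

September 29, 2032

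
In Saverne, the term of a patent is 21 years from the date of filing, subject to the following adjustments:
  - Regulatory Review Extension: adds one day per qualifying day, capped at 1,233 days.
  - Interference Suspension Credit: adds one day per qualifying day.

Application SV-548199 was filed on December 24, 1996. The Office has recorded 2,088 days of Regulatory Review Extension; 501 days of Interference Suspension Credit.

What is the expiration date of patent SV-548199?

2022-09-23

Base term: filing date + 21 years → 24 December 2017.
Regulatory Review Extension: 2088 days claimed exceeds the 1233-day cap, so +1233 days → 10 May 2021.
Interference Suspension Credit: +501 days → 23 September 2022.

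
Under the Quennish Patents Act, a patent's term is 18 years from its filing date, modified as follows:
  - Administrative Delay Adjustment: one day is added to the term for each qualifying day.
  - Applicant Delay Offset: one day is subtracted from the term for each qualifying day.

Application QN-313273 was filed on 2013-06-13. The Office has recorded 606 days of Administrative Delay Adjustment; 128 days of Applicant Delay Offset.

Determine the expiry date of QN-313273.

Base term: filing date + 18 years → 13 June 2031.
Administrative Delay Adjustment: +606 days → 8 February 2033.
Applicant Delay Offset: −128 days → 3 October 2032.

October 3, 2032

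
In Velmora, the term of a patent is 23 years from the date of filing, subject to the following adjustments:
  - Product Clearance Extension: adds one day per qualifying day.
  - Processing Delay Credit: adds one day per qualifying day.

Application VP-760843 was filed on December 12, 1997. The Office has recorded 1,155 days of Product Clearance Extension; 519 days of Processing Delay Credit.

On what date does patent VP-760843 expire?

Base term: filing date + 23 years → 12 December 2020.
Product Clearance Extension: +1155 days → 10 February 2024.
Processing Delay Credit: +519 days → 13 July 2025.

July 13, 2025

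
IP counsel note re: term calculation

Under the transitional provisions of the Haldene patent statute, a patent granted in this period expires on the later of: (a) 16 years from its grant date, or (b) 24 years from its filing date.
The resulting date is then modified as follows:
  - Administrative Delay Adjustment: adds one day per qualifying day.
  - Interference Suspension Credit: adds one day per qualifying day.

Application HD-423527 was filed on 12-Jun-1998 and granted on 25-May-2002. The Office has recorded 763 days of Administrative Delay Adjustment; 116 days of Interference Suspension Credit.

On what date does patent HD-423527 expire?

(a) grant + 16 years → 25 May 2018.
(b) filing + 24 years → 12 June 2022.
Later of the two: 12 June 2022.
Administrative Delay Adjustment: +763 days → 14 July 2024.
Interference Suspension Credit: +116 days → 7 November 2024.

2024-11-07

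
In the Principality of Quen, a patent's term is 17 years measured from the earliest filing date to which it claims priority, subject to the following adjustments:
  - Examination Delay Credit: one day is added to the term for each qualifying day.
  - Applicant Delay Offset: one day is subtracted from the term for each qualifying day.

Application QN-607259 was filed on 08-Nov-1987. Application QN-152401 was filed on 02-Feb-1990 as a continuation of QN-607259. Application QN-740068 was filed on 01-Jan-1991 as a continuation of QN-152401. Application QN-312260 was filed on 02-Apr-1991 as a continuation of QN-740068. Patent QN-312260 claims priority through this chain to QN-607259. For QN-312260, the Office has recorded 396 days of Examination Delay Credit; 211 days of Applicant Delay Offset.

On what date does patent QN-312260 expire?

Earliest priority filing: 8 November 1987.
Base term: 8 November 1987 + 17 years → 8 November 2004.
Examination Delay Credit: +396 days → 9 December 2005.
Applicant Delay Offset: −211 days → 12 May 2005.

May 12, 2005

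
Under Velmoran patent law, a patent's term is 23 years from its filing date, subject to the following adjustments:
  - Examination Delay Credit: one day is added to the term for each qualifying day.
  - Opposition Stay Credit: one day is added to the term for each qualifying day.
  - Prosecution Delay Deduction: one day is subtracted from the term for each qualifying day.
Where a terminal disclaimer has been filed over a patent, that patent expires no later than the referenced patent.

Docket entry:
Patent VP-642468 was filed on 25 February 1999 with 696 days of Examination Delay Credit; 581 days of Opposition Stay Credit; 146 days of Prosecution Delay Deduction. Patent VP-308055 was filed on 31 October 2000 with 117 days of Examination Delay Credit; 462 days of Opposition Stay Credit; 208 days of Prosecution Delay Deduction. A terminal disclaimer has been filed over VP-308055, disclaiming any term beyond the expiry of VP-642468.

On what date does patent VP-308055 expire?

2024-11-05

Natural term of VP-308055:
  Base: filing + 23 years → 31 October 2023.
  Examination Delay Credit: +117 days → 25 February 2024.
  Opposition Stay Credit: +462 days → 1 June 2025.
  Prosecution Delay Deduction: −208 days → 5 November 2024.
Expiry of referenced patent VP-642468:
  Base: filing + 23 years → 25 February 2022.
  Examination Delay Credit: +696 days → 22 January 2024.
  Opposition Stay Credit: +581 days → 25 August 2025.
  Prosecution Delay Deduction: −146 days → 1 April 2025.
Terminal disclaimer: VP-308055 expires on the earlier of 5 November 2024 and 1 April 2025.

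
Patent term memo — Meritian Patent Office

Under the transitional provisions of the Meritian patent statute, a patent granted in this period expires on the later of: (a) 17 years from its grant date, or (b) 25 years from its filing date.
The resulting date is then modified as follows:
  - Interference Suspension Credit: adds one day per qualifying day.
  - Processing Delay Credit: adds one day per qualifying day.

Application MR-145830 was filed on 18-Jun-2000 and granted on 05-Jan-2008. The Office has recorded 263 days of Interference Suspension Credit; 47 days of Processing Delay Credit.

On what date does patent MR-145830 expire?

April 24, 2026

(a) grant + 17 years → 5 January 2025.
(b) filing + 25 years → 18 June 2025.
Later of the two: 18 June 2025.
Interference Suspension Credit: +263 days → 8 March 2026.
Processing Delay Credit: +47 days → 24 April 2026.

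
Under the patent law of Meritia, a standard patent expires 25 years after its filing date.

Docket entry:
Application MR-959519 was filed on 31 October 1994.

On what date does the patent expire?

October 31, 2019

Filing date + 25 years → 31 October 2019.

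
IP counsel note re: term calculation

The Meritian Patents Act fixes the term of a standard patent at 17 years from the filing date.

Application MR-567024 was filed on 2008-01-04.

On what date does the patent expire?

Filing date + 17 years → 4 January 2025.

January 4, 2025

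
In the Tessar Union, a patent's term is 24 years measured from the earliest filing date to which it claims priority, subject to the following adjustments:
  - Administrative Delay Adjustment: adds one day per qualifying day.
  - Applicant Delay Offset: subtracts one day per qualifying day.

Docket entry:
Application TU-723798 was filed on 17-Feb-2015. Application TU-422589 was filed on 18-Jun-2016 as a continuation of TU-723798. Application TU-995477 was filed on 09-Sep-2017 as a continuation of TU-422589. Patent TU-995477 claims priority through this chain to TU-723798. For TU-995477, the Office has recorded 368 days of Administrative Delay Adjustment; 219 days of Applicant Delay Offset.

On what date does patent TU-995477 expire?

Earliest priority filing: 17 February 2015.
Base term: 17 February 2015 + 24 years → 17 February 2039.
Administrative Delay Adjustment: +368 days → 20 February 2040.
Applicant Delay Offset: −219 days → 16 July 2039.

2039-07-16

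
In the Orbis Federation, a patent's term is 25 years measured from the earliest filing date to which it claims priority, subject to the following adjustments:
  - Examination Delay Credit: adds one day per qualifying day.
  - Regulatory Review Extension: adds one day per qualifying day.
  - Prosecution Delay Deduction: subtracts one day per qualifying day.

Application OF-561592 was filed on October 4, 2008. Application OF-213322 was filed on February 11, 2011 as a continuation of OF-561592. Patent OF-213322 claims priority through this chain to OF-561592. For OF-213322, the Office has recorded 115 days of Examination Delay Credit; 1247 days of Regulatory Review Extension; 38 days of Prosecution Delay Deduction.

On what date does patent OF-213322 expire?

Earliest priority filing: 4 October 2008.
Base term: 4 October 2008 + 25 years → 4 October 2033.
Examination Delay Credit: +115 days → 27 January 2034.
Regulatory Review Extension: +1247 days → 27 June 2037.
Prosecution Delay Deduction: −38 days → 20 May 2037.

May 20, 2037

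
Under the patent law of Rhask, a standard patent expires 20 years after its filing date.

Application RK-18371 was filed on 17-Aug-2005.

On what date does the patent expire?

2025-08-17

Filing date + 20 years → 17 August 2025.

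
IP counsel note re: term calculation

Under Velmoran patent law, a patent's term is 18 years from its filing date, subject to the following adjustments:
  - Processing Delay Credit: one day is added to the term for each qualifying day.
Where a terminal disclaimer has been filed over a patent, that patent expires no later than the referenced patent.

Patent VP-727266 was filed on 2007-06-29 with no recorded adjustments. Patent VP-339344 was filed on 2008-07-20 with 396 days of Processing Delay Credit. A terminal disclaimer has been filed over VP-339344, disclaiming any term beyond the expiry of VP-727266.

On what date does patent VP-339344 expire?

Natural term of VP-339344:
  Base: filing + 18 years → 20 July 2026.
  Processing Delay Credit: +396 days → 20 August 2027.
Expiry of referenced patent VP-727266:
  Base: filing + 18 years → 29 June 2025.
Terminal disclaimer: VP-339344 expires on the earlier of 20 August 2027 and 29 June 2025.

June 29, 2025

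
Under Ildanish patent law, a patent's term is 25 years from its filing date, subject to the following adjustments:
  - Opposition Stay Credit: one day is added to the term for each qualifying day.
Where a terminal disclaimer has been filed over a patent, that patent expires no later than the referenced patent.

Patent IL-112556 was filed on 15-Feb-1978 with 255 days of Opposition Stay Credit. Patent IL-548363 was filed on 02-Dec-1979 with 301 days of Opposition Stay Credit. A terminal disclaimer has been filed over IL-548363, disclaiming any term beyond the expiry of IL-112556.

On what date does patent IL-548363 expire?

2003-10-28

Natural term of IL-548363:
  Base: filing + 25 years → 2 December 2004.
  Opposition Stay Credit: +301 days → 29 September 2005.
Expiry of referenced patent IL-112556:
  Base: filing + 25 years → 15 February 2003.
  Opposition Stay Credit: +255 days → 28 October 2003.
Terminal disclaimer: IL-548363 expires on the earlier of 29 September 2005 and 28 October 2003.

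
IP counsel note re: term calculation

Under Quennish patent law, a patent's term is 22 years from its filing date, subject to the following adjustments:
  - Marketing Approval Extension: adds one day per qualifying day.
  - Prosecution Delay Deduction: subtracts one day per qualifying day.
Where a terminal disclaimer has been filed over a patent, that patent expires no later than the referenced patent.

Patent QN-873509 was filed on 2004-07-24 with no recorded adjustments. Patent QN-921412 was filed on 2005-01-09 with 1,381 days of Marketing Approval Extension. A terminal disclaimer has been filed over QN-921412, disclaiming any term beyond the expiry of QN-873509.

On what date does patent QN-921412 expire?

2026-07-24

Natural term of QN-921412:
  Base: filing + 22 years → 9 January 2027.
  Marketing Approval Extension: +1381 days → 21 October 2030.
Expiry of referenced patent QN-873509:
  Base: filing + 22 years → 24 July 2026.
Terminal disclaimer: QN-921412 expires on the earlier of 21 October 2030 and 24 July 2026.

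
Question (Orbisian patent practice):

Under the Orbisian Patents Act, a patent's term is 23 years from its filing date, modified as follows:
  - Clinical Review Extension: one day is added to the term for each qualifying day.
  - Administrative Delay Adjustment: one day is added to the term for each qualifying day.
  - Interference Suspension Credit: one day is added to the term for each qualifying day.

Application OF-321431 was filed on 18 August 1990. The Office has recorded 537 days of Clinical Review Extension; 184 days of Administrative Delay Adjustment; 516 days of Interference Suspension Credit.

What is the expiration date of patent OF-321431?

Base term: filing date + 23 years → 18 August 2013.
Clinical Review Extension: +537 days → 6 February 2015.
Administrative Delay Adjustment: +184 days → 9 August 2015.
Interference Suspension Credit: +516 days → 6 January 2017.

January 6, 2017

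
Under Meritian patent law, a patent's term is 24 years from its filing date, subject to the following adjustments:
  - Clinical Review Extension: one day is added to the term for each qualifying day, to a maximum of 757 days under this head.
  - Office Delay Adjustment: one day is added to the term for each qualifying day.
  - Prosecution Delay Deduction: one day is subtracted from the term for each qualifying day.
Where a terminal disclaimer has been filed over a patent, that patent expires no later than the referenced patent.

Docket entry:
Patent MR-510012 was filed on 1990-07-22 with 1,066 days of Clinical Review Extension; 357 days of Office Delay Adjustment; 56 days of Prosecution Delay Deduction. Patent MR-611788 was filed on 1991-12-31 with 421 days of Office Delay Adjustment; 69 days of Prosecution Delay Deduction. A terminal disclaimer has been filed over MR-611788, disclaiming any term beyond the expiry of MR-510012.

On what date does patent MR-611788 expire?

2016-12-17

Natural term of MR-611788:
  Base: filing + 24 years → 31 December 2015.
  Office Delay Adjustment: +421 days → 24 February 2017.
  Prosecution Delay Deduction: −69 days → 17 December 2016.
Expiry of referenced patent MR-510012:
  Base: filing + 24 years → 22 July 2014.
  Clinical Review Extension: 1066 days claimed exceeds the 757-day cap, so +757 days → 17 August 2016.
  Office Delay Adjustment: +357 days → 9 August 2017.
  Prosecution Delay Deduction: −56 days → 14 June 2017.
Terminal disclaimer: MR-611788 expires on the earlier of 17 December 2016 and 14 June 2017.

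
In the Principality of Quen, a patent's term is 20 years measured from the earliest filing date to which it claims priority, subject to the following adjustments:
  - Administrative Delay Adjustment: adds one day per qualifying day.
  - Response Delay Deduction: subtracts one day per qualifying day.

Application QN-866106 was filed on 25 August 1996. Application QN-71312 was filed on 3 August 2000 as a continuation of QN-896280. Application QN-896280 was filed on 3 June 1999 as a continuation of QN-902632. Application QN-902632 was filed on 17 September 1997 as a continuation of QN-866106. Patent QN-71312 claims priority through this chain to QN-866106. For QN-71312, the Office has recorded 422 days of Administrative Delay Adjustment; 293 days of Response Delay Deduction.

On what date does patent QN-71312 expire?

Earliest priority filing: 25 August 1996.
Base term: 25 August 1996 + 20 years → 25 August 2016.
Administrative Delay Adjustment: +422 days → 21 October 2017.
Response Delay Deduction: −293 days → 1 January 2017.

2017-01-01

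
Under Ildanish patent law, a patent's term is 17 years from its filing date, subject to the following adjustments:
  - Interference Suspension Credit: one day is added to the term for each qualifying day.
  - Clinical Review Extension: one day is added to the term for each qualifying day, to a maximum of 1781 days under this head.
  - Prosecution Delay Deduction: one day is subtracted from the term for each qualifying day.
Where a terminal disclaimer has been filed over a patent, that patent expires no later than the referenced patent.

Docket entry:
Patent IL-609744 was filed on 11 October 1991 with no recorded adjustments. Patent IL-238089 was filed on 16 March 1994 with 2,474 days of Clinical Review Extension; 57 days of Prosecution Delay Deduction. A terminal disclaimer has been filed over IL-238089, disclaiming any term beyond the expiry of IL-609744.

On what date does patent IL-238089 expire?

Natural term of IL-238089:
  Base: filing + 17 years → 16 March 2011.
  Clinical Review Extension: 2474 days claimed exceeds the 1781-day cap, so +1781 days → 30 January 2016.
  Prosecution Delay Deduction: −57 days → 4 December 2015.
Expiry of referenced patent IL-609744:
  Base: filing + 17 years → 11 October 2008.
Terminal disclaimer: IL-238089 expires on the earlier of 4 December 2015 and 11 October 2008.

2008-10-11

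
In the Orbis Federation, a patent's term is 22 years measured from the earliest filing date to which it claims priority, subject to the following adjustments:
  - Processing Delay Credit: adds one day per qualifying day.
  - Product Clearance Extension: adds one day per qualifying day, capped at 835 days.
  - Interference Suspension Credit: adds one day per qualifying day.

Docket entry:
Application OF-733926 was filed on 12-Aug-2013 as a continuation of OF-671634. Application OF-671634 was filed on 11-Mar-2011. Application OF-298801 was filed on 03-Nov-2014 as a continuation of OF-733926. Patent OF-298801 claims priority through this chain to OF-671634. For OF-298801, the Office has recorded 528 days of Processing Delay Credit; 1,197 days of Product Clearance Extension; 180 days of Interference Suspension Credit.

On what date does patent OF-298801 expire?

Earliest priority filing: 11 March 2011.
Base term: 11 March 2011 + 22 years → 11 March 2033.
Processing Delay Credit: +528 days → 21 August 2034.
Product Clearance Extension: 1197 days claimed exceeds the 835-day cap, so +835 days → 3 December 2036.
Interference Suspension Credit: +180 days → 1 June 2037.

2037-06-01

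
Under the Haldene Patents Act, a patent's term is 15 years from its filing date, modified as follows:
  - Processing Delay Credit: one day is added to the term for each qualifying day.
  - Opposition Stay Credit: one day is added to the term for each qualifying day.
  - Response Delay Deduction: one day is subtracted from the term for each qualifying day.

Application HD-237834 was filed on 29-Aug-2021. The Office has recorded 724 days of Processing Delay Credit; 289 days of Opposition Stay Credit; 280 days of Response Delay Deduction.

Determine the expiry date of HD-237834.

Base term: filing date + 15 years → 29 August 2036.
Processing Delay Credit: +724 days → 23 August 2038.
Opposition Stay Credit: +289 days → 8 June 2039.
Response Delay Deduction: −280 days → 1 September 2038.

September 1, 2038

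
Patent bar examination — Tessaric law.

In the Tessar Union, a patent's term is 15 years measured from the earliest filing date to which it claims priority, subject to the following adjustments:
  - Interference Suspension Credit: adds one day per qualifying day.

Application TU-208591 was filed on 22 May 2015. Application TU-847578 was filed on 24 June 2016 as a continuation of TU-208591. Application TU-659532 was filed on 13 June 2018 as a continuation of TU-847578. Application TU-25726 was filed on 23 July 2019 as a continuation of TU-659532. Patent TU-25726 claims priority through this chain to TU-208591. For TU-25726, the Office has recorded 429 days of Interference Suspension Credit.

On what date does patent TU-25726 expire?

July 25, 2031

Earliest priority filing: 22 May 2015.
Base term: 22 May 2015 + 15 years → 22 May 2030.
Interference Suspension Credit: +429 days → 25 July 2031.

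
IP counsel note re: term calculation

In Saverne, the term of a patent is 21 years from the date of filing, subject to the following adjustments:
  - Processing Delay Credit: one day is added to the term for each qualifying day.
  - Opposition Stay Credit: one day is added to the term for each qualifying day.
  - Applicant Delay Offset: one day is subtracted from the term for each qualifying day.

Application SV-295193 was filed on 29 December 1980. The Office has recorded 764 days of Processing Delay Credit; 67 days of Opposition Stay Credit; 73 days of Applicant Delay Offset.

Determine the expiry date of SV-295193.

January 26, 2004

Base term: filing date + 21 years → 29 December 2001.
Processing Delay Credit: +764 days → 1 February 2004.
Opposition Stay Credit: +67 days → 8 April 2004.
Applicant Delay Offset: −73 days → 26 January 2004.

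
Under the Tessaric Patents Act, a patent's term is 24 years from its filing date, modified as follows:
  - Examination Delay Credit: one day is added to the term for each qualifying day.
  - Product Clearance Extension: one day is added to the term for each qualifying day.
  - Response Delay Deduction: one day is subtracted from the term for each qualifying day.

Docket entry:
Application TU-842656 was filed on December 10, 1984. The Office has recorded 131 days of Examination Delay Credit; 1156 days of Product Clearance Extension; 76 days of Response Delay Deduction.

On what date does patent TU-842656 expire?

April 4, 2012

Base term: filing date + 24 years → 10 December 2008.
Examination Delay Credit: +131 days → 20 April 2009.
Product Clearance Extension: +1156 days → 19 June 2012.
Response Delay Deduction: −76 days → 4 April 2012.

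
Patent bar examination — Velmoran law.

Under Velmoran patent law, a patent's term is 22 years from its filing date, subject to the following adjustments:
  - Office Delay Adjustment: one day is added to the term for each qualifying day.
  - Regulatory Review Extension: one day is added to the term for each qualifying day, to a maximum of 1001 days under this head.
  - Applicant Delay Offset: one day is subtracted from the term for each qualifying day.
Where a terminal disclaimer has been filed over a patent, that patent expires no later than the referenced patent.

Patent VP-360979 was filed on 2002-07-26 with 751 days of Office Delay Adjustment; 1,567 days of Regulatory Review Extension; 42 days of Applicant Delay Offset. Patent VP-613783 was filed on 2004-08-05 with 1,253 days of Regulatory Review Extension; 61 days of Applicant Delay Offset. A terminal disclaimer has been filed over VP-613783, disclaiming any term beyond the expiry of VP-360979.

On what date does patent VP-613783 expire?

Natural term of VP-613783:
  Base: filing + 22 years → 5 August 2026.
  Regulatory Review Extension: 1253 days claimed exceeds the 1001-day cap, so +1001 days → 2 May 2029.
  Applicant Delay Offset: −61 days → 2 March 2029.
Expiry of referenced patent VP-360979:
  Base: filing + 22 years → 26 July 2024.
  Office Delay Adjustment: +751 days → 16 August 2026.
  Regulatory Review Extension: 1567 days claimed exceeds the 1001-day cap, so +1001 days → 13 May 2029.
  Applicant Delay Offset: −42 days → 1 April 2029.
Terminal disclaimer: VP-613783 expires on the earlier of 2 March 2029 and 1 April 2029.

2029-03-02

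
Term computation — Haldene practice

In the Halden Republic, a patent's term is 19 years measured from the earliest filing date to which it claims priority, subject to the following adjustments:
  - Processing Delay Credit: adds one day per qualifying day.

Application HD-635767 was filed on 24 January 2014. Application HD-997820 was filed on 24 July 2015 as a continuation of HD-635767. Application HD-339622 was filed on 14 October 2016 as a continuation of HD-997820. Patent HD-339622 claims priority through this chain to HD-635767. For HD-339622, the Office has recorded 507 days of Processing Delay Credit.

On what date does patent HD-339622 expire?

2034-06-15

Earliest priority filing: 24 January 2014.
Base term: 24 January 2014 + 19 years → 24 January 2033.
Processing Delay Credit: +507 days → 15 June 2034.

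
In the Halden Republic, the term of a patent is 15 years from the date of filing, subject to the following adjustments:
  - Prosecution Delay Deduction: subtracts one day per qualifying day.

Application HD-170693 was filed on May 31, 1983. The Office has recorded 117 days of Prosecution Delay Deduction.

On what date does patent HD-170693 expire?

Base term: filing date + 15 years → 31 May 1998.
Prosecution Delay Deduction: −117 days → 3 February 1998.

February 3, 1998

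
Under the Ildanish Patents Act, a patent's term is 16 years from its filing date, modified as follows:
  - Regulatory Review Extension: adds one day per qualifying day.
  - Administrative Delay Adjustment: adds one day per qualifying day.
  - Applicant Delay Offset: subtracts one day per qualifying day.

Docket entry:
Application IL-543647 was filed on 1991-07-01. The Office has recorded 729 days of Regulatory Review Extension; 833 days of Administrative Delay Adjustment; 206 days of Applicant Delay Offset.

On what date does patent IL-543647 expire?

2011-03-18

Base term: filing date + 16 years → 1 July 2007.
Regulatory Review Extension: +729 days → 29 June 2009.
Administrative Delay Adjustment: +833 days → 10 October 2011.
Applicant Delay Offset: −206 days → 18 March 2011.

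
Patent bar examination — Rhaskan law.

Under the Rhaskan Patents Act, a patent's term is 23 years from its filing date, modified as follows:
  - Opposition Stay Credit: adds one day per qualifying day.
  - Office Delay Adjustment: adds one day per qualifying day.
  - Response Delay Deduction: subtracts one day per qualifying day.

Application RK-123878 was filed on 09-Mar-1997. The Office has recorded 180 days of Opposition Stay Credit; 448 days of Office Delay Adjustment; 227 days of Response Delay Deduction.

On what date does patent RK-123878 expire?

Base term: filing date + 23 years → 9 March 2020.
Opposition Stay Credit: +180 days → 5 September 2020.
Office Delay Adjustment: +448 days → 27 November 2021.
Response Delay Deduction: −227 days → 14 April 2021.

April 14, 2021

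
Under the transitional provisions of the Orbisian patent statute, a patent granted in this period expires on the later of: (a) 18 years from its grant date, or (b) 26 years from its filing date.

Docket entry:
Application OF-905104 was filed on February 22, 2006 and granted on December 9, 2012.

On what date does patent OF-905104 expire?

(a) grant + 18 years → 9 December 2030.
(b) filing + 26 years → 22 February 2032.
Later of the two: 22 February 2032.

February 22, 2032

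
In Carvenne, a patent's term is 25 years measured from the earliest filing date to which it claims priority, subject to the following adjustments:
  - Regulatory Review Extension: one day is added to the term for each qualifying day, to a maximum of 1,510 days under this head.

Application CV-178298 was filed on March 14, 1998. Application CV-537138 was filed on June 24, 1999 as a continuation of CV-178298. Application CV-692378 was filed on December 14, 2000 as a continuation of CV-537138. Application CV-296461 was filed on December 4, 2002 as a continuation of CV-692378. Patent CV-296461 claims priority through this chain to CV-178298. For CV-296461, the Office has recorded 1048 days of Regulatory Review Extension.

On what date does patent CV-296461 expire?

Earliest priority filing: 14 March 1998.
Base term: 14 March 1998 + 25 years → 14 March 2023.
Regulatory Review Extension: 1048 days (within the 1510-day cap) → +1048 days → 25 January 2026.

2026-01-25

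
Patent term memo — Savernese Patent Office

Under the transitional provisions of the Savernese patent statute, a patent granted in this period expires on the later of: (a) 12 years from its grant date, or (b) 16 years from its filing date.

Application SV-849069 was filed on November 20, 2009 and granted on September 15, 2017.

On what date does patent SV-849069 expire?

September 15, 2029

(a) grant + 12 years → 15 September 2029.
(b) filing + 16 years → 20 November 2025.
Later of the two: 15 September 2029.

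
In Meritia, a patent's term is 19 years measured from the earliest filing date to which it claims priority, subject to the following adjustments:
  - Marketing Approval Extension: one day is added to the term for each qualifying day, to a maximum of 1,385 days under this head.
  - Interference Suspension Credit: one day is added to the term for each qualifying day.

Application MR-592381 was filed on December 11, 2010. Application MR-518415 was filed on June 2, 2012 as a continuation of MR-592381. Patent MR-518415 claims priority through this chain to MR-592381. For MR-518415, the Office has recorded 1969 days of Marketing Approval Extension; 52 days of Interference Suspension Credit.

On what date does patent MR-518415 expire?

2033-11-17

Earliest priority filing: 11 December 2010.
Base term: 11 December 2010 + 19 years → 11 December 2029.
Marketing Approval Extension: 1969 days claimed exceeds the 1385-day cap, so +1385 days → 26 September 2033.
Interference Suspension Credit: +52 days → 17 November 2033.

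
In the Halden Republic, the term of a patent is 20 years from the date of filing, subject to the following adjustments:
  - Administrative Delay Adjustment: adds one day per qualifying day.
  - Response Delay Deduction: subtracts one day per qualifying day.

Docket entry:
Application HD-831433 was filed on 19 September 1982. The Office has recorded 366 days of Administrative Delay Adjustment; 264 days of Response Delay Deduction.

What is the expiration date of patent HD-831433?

December 30, 2002

Base term: filing date + 20 years → 19 September 2002.
Administrative Delay Adjustment: +366 days → 20 September 2003.
Response Delay Deduction: −264 days → 30 December 2002.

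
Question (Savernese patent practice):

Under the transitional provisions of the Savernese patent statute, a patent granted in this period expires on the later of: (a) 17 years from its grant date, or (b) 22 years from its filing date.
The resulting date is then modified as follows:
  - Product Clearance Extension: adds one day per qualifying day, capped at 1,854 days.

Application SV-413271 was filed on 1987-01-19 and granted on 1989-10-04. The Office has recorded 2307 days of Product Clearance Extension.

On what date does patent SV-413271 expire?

(a) grant + 17 years → 4 October 2006.
(b) filing + 22 years → 19 January 2009.
Later of the two: 19 January 2009.
Product Clearance Extension: 2307 days claimed exceeds the 1854-day cap, so +1854 days → 16 February 2014.

2014-02-16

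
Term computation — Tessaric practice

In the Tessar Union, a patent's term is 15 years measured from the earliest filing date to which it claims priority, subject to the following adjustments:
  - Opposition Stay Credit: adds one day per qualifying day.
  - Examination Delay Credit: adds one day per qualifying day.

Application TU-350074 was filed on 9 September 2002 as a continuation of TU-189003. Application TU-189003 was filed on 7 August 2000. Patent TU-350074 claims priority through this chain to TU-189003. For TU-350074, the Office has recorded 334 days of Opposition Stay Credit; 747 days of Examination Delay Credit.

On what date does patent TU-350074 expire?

Earliest priority filing: 7 August 2000.
Base term: 7 August 2000 + 15 years → 7 August 2015.
Opposition Stay Credit: +334 days → 6 July 2016.
Examination Delay Credit: +747 days → 23 July 2018.

July 23, 2018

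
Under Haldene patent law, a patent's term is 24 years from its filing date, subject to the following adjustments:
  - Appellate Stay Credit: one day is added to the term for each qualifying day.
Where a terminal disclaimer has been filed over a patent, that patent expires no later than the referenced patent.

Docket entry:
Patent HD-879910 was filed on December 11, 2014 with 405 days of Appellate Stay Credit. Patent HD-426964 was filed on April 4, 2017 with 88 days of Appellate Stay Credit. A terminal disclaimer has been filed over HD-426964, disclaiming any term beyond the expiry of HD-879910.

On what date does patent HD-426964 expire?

2040-01-20

Natural term of HD-426964:
  Base: filing + 24 years → 4 April 2041.
  Appellate Stay Credit: +88 days → 1 July 2041.
Expiry of referenced patent HD-879910:
  Base: filing + 24 years → 11 December 2038.
  Appellate Stay Credit: +405 days → 20 January 2040.
Terminal disclaimer: HD-426964 expires on the earlier of 1 July 2041 and 20 January 2040.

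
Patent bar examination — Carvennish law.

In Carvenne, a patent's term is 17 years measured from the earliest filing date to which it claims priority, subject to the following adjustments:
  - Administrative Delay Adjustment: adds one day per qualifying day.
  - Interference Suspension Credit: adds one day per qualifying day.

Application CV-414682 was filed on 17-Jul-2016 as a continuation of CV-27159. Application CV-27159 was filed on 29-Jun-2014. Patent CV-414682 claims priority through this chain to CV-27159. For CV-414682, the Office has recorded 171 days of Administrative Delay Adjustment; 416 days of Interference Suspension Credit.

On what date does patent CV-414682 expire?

2033-02-05

Earliest priority filing: 29 June 2014.
Base term: 29 June 2014 + 17 years → 29 June 2031.
Administrative Delay Adjustment: +171 days → 17 December 2031.
Interference Suspension Credit: +416 days → 5 February 2033.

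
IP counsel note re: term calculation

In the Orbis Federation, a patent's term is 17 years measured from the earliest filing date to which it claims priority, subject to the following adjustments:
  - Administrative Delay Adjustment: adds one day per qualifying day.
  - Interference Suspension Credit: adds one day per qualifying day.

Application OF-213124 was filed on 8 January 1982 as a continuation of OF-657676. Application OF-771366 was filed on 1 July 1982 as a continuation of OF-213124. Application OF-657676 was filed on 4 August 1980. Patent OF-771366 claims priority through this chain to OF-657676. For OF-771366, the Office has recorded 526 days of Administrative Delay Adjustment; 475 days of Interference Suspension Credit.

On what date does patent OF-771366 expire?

Earliest priority filing: 4 August 1980.
Base term: 4 August 1980 + 17 years → 4 August 1997.
Administrative Delay Adjustment: +526 days → 12 January 1999.
Interference Suspension Credit: +475 days → 1 May 2000.

May 1, 2000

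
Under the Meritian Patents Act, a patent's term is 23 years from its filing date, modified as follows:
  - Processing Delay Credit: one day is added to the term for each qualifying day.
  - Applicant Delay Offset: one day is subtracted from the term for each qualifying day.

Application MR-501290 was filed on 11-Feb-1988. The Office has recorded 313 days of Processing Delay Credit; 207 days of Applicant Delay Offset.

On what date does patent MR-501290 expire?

2011-05-28

Base term: filing date + 23 years → 11 February 2011.
Processing Delay Credit: +313 days → 21 December 2011.
Applicant Delay Offset: −207 days → 28 May 2011.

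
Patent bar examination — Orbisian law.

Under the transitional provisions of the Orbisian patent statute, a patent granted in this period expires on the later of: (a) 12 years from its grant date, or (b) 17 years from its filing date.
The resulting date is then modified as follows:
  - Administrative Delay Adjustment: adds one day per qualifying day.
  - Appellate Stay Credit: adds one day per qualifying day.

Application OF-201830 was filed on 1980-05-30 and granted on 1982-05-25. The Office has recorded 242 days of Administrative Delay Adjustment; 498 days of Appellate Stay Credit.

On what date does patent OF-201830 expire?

(a) grant + 12 years → 25 May 1994.
(b) filing + 17 years → 30 May 1997.
Later of the two: 30 May 1997.
Administrative Delay Adjustment: +242 days → 27 January 1998.
Appellate Stay Credit: +498 days → 9 June 1999.

June 9, 1999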